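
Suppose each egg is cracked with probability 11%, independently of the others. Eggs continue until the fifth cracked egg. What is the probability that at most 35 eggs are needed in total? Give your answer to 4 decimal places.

Finishing within 35 eggs ⇔ at least 5 successes in the first 35. With X ~ Binomial(35, 0.11), P(Y ≤ 35) = 1 − P(X ≤ 4).
  k=0: C(35,0)·0.11^0·0.89^35 = 0.016930
  k=1: C(35,1)·0.11^1·0.89^34 = 0.073235
  k=2: C(35,2)·0.11^2·0.89^33 = 0.153877
  k=3: C(35,3)·0.11^3·0.89^32 = 0.209203
  k=4: C(35,4)·0.11^4·0.89^31 = 0.206852
1 − 0.660097 = 0.339903

0.3399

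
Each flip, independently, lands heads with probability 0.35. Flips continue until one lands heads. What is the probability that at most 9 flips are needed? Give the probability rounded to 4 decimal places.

0.9793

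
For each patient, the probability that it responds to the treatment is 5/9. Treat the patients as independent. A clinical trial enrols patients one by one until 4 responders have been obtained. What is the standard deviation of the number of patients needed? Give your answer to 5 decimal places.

2.40000

Y = total patients until the fourth success; negative binomial with r=4, p=0.555556.
SD(Y) = √[r(1−p)/p²] = √(5.7600000) = 2.4000000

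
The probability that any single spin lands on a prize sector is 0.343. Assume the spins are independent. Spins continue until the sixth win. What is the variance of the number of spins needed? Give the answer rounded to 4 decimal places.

33.5064

Y = total spins until the sixth success; negative binomial with r=6, p=0.343.
Var(Y) = r(1−p)/p² = 6·0.657 / 0.343² = 33.506447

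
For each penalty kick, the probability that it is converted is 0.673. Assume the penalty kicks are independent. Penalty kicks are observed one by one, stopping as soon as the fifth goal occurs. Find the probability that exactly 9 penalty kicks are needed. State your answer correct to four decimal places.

Y = trial on which the fifth success occurs; negative binomial, r=5, p=0.673.
P(Y=9) = C(8,4) · p^5 · (1−p)^4
= 70 · 0.13806 · 0.011434 = 0.110501

0.1105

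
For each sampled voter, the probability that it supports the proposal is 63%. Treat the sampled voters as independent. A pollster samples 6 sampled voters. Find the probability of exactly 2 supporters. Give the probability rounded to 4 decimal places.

X ~ Binomial(n=6, p=0.63).
P(X=2) = C(6,2) · p^2 · (1−p)^4
= 15 · 0.3969 · 0.018742 = 0.111578

0.1116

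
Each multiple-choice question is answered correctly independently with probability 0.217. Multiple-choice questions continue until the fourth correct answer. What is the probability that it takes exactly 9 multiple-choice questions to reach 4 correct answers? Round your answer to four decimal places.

0.0365

Y = trial on which the fourth success occurs; negative binomial, r=4, p=0.217.
P(Y=9) = C(8,3) · p^4 · (1−p)^5
= 56 · 0.0022174 · 0.29431 = 0.036546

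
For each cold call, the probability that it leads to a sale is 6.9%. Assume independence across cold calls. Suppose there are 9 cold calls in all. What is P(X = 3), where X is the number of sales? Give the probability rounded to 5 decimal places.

X ~ Binomial(n=9, p=0.069).
P(X=3) = C(9,3) · p^3 · (1−p)^6
= 84 · 0.00032851 · 0.65118 = 0.0179690

0.01797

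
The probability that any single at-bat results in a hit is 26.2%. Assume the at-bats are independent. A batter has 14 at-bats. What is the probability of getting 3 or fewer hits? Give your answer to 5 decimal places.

0.47946

X ~ Binomial(14, 0.262); P(X ≤ 3) = Σ C(14,k) p^k (1−p)^(14−k) over k:
  k=0: C(14,0)·0.262^0·0.738^14 = 0.0142164
  k=1: C(14,1)·0.262^1·0.738^13 = 0.0706581
  k=2: C(14,2)·0.262^2·0.738^12 = 0.1630498
  k=3: C(14,3)·0.262^3·0.738^11 = 0.2315396
Total = 0.4794639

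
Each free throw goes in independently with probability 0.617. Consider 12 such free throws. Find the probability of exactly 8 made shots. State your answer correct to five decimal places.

X ~ Binomial(n=12, p=0.617).
P(X=8) = C(12,8) · p^8 · (1−p)^4
= 495 · 0.021003 · 0.021518 = 0.2237080

0.22371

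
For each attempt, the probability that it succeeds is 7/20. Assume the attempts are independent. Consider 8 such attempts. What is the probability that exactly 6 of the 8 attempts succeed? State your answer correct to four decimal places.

X ~ Binomial(n=8, p=0.35).
P(X=6) = C(8,6) · p^6 · (1−p)^2
= 28 · 0.0018383 · 0.4225 = 0.021747

0.0217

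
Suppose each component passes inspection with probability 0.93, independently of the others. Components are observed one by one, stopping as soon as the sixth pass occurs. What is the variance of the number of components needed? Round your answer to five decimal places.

0.48561

Y = total components until the sixth success; negative binomial with r=6, p=0.93.
Var(Y) = r(1−p)/p² = 6·0.07 / 0.93² = 0.4856053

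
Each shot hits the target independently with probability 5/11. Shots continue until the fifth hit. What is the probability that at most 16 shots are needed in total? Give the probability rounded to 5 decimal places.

0.92022

Finishing within 16 shots ⇔ at least 5 successes in the first 16. With X ~ Binomial(16, 0.454545), P(Y ≤ 16) = 1 − P(X ≤ 4).
  k=0: C(16,0)·0.454545^0·0.545455^16 = 0.0000614
  k=1: C(16,1)·0.454545^1·0.545455^15 = 0.0008186
  k=2: C(16,2)·0.454545^2·0.545455^14 = 0.0051163
  k=3: C(16,3)·0.454545^3·0.545455^13 = 0.0198967
  k=4: C(16,4)·0.454545^4·0.545455^12 = 0.0538869
1 − 0.0797799 = 0.9202201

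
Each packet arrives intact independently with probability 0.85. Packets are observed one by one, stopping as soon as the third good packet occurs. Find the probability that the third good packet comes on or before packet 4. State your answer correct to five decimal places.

0.89048

Finishing within 4 packets ⇔ at least 3 successes in the first 4. With X ~ Binomial(4, 0.85), P(Y ≤ 4) = 1 − P(X ≤ 2).
  k=0: C(4,0)·0.85^0·0.15^4 = 0.0005062
  k=1: C(4,1)·0.85^1·0.15^3 = 0.0114750
  k=2: C(4,2)·0.85^2·0.15^2 = 0.0975375
1 − 0.1095187 = 0.8904813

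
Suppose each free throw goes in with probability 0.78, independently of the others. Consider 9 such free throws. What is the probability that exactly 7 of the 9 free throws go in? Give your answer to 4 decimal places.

0.3061

X ~ Binomial(n=9, p=0.78).
P(X=7) = C(9,7) · p^7 · (1−p)^2
= 36 · 0.17566 · 0.0484 = 0.306062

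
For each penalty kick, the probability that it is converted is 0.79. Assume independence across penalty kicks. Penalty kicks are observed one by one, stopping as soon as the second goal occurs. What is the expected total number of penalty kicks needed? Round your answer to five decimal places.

Y = total penalty kicks until the second success; negative binomial with r=2, p=0.79.
E[Y] = r / p = 2 / 0.79 = 2.5316456

2.53165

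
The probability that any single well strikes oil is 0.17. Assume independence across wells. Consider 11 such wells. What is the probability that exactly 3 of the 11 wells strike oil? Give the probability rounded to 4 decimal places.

0.1826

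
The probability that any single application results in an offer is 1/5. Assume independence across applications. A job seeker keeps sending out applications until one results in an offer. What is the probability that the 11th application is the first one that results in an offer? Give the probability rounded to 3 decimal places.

Geometric (trials to first success), p = 0.20.
P(Y = 11) = (1−p)^10 · p = 0.10737 · 0.20 = 0.02147

0.021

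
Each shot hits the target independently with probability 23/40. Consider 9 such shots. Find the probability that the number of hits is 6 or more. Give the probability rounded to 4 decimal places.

0.4208

X ~ Binomial(9, 0.575); P(X ≥ 6) = Σ C(9,k) p^k (1−p)^(9−k) over k:
  k=6: C(9,6)·0.575^6·0.425^3 = 0.233052
  k=7: C(9,7)·0.575^7·0.425^2 = 0.135131
  k=8: C(9,8)·0.575^8·0.425^1 = 0.045706
  k=9: C(9,9)·0.575^9·0.425^0 = 0.006871
Total = 0.420760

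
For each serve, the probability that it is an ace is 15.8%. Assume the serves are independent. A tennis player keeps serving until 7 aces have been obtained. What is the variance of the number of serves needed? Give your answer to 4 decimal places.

Y = total serves until the seventh success; negative binomial with r=7, p=0.158.
Var(Y) = r(1−p)/p² = 7·0.842 / 0.158² = 236.099984

236.1000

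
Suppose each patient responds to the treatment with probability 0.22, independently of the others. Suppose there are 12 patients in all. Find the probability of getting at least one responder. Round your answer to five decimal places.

0.94929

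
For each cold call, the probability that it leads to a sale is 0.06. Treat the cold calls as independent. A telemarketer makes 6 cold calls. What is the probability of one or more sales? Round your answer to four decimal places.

0.3101

P(at least one) = 1 − P(none) = 1 − (1 − 0.06)^6
= 1 − 0.689870 = 0.310130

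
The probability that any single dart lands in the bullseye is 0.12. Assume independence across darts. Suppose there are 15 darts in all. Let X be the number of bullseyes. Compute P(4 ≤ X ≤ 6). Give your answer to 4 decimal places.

X ~ Binomial(15, 0.12); P(4 ≤ X ≤ 6) = Σ C(15,k) p^k (1−p)^(15−k) over k:
  k=4: C(15,4)·0.12^4·0.88^11 = 0.069369
  k=5: C(15,5)·0.12^5·0.88^10 = 0.020811
  k=6: C(15,6)·0.12^6·0.88^9 = 0.004730
Total = 0.094910

0.0949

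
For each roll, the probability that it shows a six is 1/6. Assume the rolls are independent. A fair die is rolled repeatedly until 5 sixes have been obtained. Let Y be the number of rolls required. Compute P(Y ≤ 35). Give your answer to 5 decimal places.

Finishing within 35 rolls ⇔ at least 5 successes in the first 35. With X ~ Binomial(35, 0.166667), P(Y ≤ 35) = 1 − P(X ≤ 4).
  k=0: C(35,0)·0.166667^0·0.833333^35 = 0.0016930
  k=1: C(35,1)·0.166667^1·0.833333^34 = 0.0118510
  k=2: C(35,2)·0.166667^2·0.833333^33 = 0.0402933
  k=3: C(35,3)·0.166667^3·0.833333^32 = 0.0886454
  k=4: C(35,4)·0.166667^4·0.833333^31 = 0.1418326
1 − 0.2843153 = 0.7156847

0.71568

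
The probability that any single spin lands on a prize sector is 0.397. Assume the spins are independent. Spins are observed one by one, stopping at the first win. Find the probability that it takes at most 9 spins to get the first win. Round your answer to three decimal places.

0.989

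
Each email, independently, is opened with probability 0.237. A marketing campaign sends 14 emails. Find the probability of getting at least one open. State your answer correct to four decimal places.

P(at least one) = 1 − P(none) = 1 − (1 − 0.237)^14
= 1 − 0.022664 = 0.977336

0.9773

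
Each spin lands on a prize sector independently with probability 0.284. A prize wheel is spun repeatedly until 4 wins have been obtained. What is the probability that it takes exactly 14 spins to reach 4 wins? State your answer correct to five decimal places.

0.06588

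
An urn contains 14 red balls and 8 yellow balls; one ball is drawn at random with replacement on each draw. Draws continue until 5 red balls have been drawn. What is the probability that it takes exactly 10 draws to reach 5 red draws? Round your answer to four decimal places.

0.0836

Y = trial on which the fifth success occurs; negative binomial, r=5, p=0.636364.
P(Y=10) = C(9,4) · p^5 · (1−p)^5
= 126 · 0.10436 · 0.0063582 = 0.083605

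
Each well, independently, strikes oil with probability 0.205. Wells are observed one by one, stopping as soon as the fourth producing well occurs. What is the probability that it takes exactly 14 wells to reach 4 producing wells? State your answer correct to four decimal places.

0.0509

Y = trial on which the fourth success occurs; negative binomial, r=4, p=0.205.
P(Y=14) = C(13,3) · p^4 · (1−p)^10
= 286 · 0.0017661 · 0.10085 = 0.050939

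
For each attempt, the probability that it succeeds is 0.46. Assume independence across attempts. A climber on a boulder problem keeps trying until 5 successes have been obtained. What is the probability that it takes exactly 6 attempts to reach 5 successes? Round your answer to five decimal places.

Y = trial on which the fifth success occurs; negative binomial, r=5, p=0.46.
P(Y=6) = C(5,4) · p^5 · (1−p)^1
= 5 · 0.020596 · 0.54 = 0.0556100

0.05561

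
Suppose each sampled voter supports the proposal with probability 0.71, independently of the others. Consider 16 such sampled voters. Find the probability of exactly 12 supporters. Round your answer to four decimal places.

0.2112

X ~ Binomial(n=16, p=0.71).
P(X=12) = C(16,12) · p^12 · (1−p)^4
= 1820 · 0.01641 · 0.0070728 = 0.211234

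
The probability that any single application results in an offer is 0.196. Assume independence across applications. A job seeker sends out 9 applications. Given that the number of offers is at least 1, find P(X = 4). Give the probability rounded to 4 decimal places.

0.0727

X ~ Binomial(9, 0.196). Want P(X=4 | X≥1) = P(X=4) / P(X≥1).
P(X=4) = C(9,4)·0.196^4·0.804^5 = 0.062471
P(X≥1) = 1 − 0.140380 = 0.859620
Ratio = 0.062471 / 0.859620 = 0.072672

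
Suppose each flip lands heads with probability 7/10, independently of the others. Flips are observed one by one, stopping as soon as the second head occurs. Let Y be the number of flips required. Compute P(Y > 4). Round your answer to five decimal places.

0.08370

Needing more than 4 flips ⇔ fewer than 2 successes in the first 4. With X ~ Binomial(4, 0.70), P(Y > 4) = P(X ≤ 1).
  k=0: C(4,0)·0.70^0·0.30^4 = 0.0081000
  k=1: C(4,1)·0.70^1·0.30^3 = 0.0756000
P(X ≤ 1) = 0.0837000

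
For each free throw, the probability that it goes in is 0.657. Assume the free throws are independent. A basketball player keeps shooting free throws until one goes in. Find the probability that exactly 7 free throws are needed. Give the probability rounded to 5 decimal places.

0.00107

Geometric (trials to first success), p = 0.657.
P(Y = 7) = (1−p)^6 · p = 0.0016284 · 0.657 = 0.0010699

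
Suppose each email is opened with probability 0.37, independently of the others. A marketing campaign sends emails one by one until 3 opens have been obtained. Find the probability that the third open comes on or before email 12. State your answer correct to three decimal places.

Finishing within 12 emails ⇔ at least 3 successes in the first 12. With X ~ Binomial(12, 0.37), P(Y ≤ 12) = 1 − P(X ≤ 2).
  k=0: C(12,0)·0.37^0·0.63^12 = 0.00391
  k=1: C(12,1)·0.37^1·0.63^11 = 0.02755
  k=2: C(12,2)·0.37^2·0.63^10 = 0.08899
1 − 0.12045 = 0.87955

0.880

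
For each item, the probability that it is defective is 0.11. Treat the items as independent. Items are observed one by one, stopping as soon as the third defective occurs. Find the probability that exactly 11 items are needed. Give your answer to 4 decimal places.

0.0236

Y = trial on which the third success occurs; negative binomial, r=3, p=0.11.
P(Y=11) = C(10,2) · p^3 · (1−p)^8
= 45 · 0.001331 · 0.39366 = 0.023578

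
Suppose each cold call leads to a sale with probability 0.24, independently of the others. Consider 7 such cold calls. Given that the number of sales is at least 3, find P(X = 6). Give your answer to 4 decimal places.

0.0046

X ~ Binomial(7, 0.24). Want P(X=6 | X≥3) = P(X=6) / P(X≥3).
P(X=6) = C(7,6)·0.24^6·0.76^1 = 0.001017
P(X≥3) = 1 − 0.146452 − 0.323736 − 0.306697 = 0.223115
Ratio = 0.001017 / 0.223115 = 0.004557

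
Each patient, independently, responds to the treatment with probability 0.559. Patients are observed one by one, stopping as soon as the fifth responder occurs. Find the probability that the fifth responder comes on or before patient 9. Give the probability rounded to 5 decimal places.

0.64253

Finishing within 9 patients ⇔ at least 5 successes in the first 9. With X ~ Binomial(9, 0.559), P(Y ≤ 9) = 1 − P(X ≤ 4).
  k=0: C(9,0)·0.559^0·0.441^9 = 0.0006309
  k=1: C(9,1)·0.559^1·0.441^8 = 0.0071972
  k=2: C(9,2)·0.559^2·0.441^7 = 0.0364919
  k=3: C(9,3)·0.559^3·0.441^6 = 0.1079310
  k=4: C(9,4)·0.559^4·0.441^5 = 0.2052158
1 − 0.3574667 = 0.6425333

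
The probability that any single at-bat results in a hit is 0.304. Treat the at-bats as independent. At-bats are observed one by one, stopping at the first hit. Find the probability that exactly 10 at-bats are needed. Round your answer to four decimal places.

0.0117

Geometric (trials to first success), p = 0.304.
P(Y = 10) = (1−p)^9 · p = 0.038325 · 0.304 = 0.011651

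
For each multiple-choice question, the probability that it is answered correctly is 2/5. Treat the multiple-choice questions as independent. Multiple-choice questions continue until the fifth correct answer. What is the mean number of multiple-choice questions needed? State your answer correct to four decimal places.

12.5000

Y = total multiple-choice questions until the fifth success; negative binomial with r=5, p=0.40.
E[Y] = r / p = 5 / 0.40 = 12.500000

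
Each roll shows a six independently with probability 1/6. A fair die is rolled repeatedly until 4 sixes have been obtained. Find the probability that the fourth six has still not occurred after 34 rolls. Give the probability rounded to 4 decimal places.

Needing more than 34 rolls ⇔ fewer than 4 successes in the first 34. With X ~ Binomial(34, 0.166667), P(Y > 34) = P(X ≤ 3).
  k=0: C(34,0)·0.166667^0·0.833333^34 = 0.002032
  k=1: C(34,1)·0.166667^1·0.833333^33 = 0.013815
  k=2: C(34,2)·0.166667^2·0.833333^32 = 0.045589
  k=3: C(34,3)·0.166667^3·0.833333^31 = 0.097257
P(X ≤ 3) = 0.158692

0.1587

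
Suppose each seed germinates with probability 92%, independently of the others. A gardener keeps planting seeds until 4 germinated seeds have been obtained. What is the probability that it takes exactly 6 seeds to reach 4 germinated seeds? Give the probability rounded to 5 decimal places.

Y = trial on which the fourth success occurs; negative binomial, r=4, p=0.92.
P(Y=6) = C(5,3) · p^4 · (1−p)^2
= 10 · 0.71639 · 0.0064 = 0.0458491

0.04585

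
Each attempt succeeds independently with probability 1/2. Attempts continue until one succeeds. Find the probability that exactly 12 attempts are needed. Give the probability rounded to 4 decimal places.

0.0002

Geometric (trials to first success), p = 0.50.
P(Y = 12) = (1−p)^11 · p = 0.00048828 · 0.50 = 0.000244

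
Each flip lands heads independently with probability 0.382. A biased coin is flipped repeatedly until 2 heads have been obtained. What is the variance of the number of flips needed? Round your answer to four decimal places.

8.4702

Y = total flips until the second success; negative binomial with r=2, p=0.382.
Var(Y) = r(1−p)/p² = 2·0.618 / 0.382² = 8.470163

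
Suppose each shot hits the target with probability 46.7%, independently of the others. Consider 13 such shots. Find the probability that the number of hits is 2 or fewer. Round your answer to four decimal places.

0.0202

X ~ Binomial(13, 0.467); P(X ≤ 2) = Σ C(13,k) p^k (1−p)^(13−k) over k:
  k=0: C(13,0)·0.467^0·0.533^13 = 0.000280
  k=1: C(13,1)·0.467^1·0.533^12 = 0.003191
  k=2: C(13,2)·0.467^2·0.533^11 = 0.016778
Total = 0.020249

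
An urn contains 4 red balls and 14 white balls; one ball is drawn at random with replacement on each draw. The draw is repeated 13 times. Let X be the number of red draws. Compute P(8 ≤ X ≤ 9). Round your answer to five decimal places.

0.00252

X ~ Binomial(13, 0.222222); P(8 ≤ X ≤ 9) = Σ C(13,k) p^k (1−p)^(13−k) over k:
  k=8: C(13,8)·0.222222^8·0.777778^5 = 0.0021785
  k=9: C(13,9)·0.222222^9·0.777778^4 = 0.0003458
Total = 0.0025243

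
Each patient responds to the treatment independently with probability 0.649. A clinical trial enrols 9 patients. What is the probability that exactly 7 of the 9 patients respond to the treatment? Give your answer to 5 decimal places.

0.21509

X ~ Binomial(n=9, p=0.649).
P(X=7) = C(9,7) · p^7 · (1−p)^2
= 36 · 0.048497 · 0.1232 = 0.2150947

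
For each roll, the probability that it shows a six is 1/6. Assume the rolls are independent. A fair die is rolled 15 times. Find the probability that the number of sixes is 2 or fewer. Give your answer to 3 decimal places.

X ~ Binomial(15, 0.166667); P(X ≤ 2) = Σ C(15,k) p^k (1−p)^(15−k) over k:
  k=0: C(15,0)·0.166667^0·0.833333^15 = 0.06491
  k=1: C(15,1)·0.166667^1·0.833333^14 = 0.19472
  k=2: C(15,2)·0.166667^2·0.833333^13 = 0.27260
Total = 0.53222

0.532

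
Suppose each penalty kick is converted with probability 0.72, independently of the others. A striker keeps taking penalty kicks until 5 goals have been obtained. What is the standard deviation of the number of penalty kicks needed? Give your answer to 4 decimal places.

1.6434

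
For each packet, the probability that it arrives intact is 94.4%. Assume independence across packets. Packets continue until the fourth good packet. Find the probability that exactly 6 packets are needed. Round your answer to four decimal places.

0.0249

Y = trial on which the fourth success occurs; negative binomial, r=4, p=0.944.
P(Y=6) = C(5,3) · p^4 · (1−p)^2
= 10 · 0.79412 · 0.003136 = 0.024904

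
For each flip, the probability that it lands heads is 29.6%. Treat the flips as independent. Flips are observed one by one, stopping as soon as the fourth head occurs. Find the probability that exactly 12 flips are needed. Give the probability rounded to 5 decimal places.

0.07642

Y = trial on which the fourth success occurs; negative binomial, r=4, p=0.296.
P(Y=12) = C(11,3) · p^4 · (1−p)^8
= 165 · 0.0076766 · 0.060337 = 0.0764244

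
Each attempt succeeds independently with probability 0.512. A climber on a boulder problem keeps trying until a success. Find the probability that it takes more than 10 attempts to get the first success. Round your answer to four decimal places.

Y = number of attempts to the first success; geometric, p = 0.512.
P(Y > 10) = P(first 10 all fail) = (1−p)^10 = 0.000766

0.0008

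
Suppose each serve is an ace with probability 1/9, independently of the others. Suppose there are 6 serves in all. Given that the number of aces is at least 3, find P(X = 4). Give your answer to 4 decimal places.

0.0853

X ~ Binomial(6, 0.111111). Want P(X=4 | X≥3) = P(X=4) / P(X≥3).
P(X=4) = C(6,4)·0.111111^4·0.888889^2 = 0.001806
P(X≥3) = 1 − 0.493270 − 0.369953 − 0.115610 = 0.021167
Ratio = 0.001806 / 0.021167 = 0.085341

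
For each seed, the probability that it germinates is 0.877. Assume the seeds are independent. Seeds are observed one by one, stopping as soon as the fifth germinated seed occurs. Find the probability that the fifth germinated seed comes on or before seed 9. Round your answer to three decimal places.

0.998

Finishing within 9 seeds ⇔ at least 5 successes in the first 9. With X ~ Binomial(9, 0.877), P(Y ≤ 9) = 1 − P(X ≤ 4).
  k=0: C(9,0)·0.877^0·0.123^9 = 0.00000
  k=1: C(9,1)·0.877^1·0.123^8 = 0.00000
  k=2: C(9,2)·0.877^2·0.123^7 = 0.00001
  k=3: C(9,3)·0.877^3·0.123^6 = 0.00020
  k=4: C(9,4)·0.877^4·0.123^5 = 0.00210
1 − 0.00231 = 0.99769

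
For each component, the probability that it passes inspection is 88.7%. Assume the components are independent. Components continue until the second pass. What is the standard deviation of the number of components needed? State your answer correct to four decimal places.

0.5360

Y = total components until the second success; negative binomial with r=2, p=0.887.
SD(Y) = √[r(1−p)/p²] = √(0.287251) = 0.535958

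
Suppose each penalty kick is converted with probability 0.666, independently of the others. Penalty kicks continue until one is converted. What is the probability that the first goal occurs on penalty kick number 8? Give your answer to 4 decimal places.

Geometric (trials to first success), p = 0.666.
P(Y = 8) = (1−p)^7 · p = 0.00046369 · 0.666 = 0.000309

0.0003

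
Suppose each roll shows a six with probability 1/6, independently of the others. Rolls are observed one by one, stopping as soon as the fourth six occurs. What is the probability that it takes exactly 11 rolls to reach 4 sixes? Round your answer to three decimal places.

Y = trial on which the fourth success occurs; negative binomial, r=4, p=0.166667.
P(Y=11) = C(10,3) · p^4 · (1−p)^7
= 120 · 0.0007716 · 0.27908 = 0.02584

0.026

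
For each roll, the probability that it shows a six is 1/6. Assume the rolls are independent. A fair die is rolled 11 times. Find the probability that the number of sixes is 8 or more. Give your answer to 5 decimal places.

0.00006

X ~ Binomial(11, 0.166667); P(X ≥ 8) = Σ C(11,k) p^k (1−p)^(11−k) over k:
  k=8: C(11,8)·0.166667^8·0.833333^3 = 0.0000568
  k=9: C(11,9)·0.166667^9·0.833333^2 = 0.0000038
  k=10: C(11,10)·0.166667^10·0.833333^1 = 0.0000002
  k=11: C(11,11)·0.166667^11·0.833333^0 = 0.0000000
Total = 0.0000608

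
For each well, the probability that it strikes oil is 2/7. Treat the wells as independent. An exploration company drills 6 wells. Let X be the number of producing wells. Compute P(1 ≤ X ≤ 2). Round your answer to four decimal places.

0.6375

X ~ Binomial(6, 0.285714); P(1 ≤ X ≤ 2) = Σ C(6,k) p^k (1−p)^(6−k) over k:
  k=1: C(6,1)·0.285714^1·0.714286^5 = 0.318745
  k=2: C(6,2)·0.285714^2·0.714286^4 = 0.318745
Total = 0.637489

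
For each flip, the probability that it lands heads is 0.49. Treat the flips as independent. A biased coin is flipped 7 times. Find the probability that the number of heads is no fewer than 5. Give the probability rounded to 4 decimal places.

X ~ Binomial(7, 0.49); P(X ≥ 5) = Σ C(7,k) p^k (1−p)^(7−k) over k:
  k=5: C(7,5)·0.49^5·0.51^2 = 0.154291
  k=6: C(7,6)·0.49^6·0.51^1 = 0.049413
  k=7: C(7,7)·0.49^7·0.51^0 = 0.006782
Total = 0.210486

0.2105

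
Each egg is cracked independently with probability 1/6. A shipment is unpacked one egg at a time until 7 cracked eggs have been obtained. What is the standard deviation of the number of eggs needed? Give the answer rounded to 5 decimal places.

14.49138

Y = total eggs until the seventh success; negative binomial with r=7, p=0.166667.
SD(Y) = √[r(1−p)/p²] = √(210.0000000) = 14.4913767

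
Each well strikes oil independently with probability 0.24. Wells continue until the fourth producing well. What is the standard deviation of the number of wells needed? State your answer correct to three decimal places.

Y = total wells until the fourth success; negative binomial with r=4, p=0.24.
SD(Y) = √[r(1−p)/p²] = √(52.77778) = 7.26483

7.265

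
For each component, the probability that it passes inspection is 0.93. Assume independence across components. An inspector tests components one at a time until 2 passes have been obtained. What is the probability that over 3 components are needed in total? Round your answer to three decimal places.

0.014

Needing more than 3 components ⇔ fewer than 2 successes in the first 3. With X ~ Binomial(3, 0.93), P(Y > 3) = P(X ≤ 1).
  k=0: C(3,0)·0.93^0·0.07^3 = 0.00034
  k=1: C(3,1)·0.93^1·0.07^2 = 0.01367
P(X ≤ 1) = 0.01401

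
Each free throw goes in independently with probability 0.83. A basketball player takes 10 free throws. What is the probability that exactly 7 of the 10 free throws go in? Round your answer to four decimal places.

X ~ Binomial(n=10, p=0.83).
P(X=7) = C(10,7) · p^7 · (1−p)^3
= 120 · 0.27136 · 0.004913 = 0.159983

0.1600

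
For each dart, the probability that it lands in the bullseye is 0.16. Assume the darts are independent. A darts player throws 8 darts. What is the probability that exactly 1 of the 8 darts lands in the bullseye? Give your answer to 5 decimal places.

0.37772

X ~ Binomial(n=8, p=0.16).
P(X=1) = C(8,1) · p^1 · (1−p)^7
= 8 · 0.16 · 0.29509 = 0.3777156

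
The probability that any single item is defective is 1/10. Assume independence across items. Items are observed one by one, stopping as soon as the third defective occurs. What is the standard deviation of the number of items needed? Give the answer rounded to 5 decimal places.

16.43168

Y = total items until the third success; negative binomial with r=3, p=0.10.
SD(Y) = √[r(1−p)/p²] = √(270.0000000) = 16.4316767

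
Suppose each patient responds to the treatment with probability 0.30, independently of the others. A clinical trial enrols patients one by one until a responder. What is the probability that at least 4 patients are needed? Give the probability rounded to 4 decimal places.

0.3430

Y = number of patients to the first success; geometric, p = 0.30.
P(Y > 3) = P(first 3 all fail) = (1−p)^3 = 0.343000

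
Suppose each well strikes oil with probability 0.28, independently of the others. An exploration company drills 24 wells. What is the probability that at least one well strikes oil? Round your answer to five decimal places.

0.99962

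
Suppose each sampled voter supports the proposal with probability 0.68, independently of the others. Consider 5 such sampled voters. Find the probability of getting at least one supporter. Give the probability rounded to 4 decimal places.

0.9966

P(at least one) = 1 − P(none) = 1 − (1 − 0.68)^5
= 1 − 0.003355 = 0.996645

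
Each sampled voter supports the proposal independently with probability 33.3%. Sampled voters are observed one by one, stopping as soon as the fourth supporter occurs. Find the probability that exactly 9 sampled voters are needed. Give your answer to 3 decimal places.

0.091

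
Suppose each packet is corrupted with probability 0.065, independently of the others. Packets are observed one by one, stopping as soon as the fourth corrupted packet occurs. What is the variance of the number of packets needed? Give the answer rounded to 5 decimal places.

Y = total packets until the fourth success; negative binomial with r=4, p=0.065.
Var(Y) = r(1−p)/p² = 4·0.935 / 0.065² = 885.2071006

885.20710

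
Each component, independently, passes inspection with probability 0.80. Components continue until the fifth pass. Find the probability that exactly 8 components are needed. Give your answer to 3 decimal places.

0.092

Y = trial on which the fifth success occurs; negative binomial, r=5, p=0.80.
P(Y=8) = C(7,4) · p^5 · (1−p)^3
= 35 · 0.32768 · 0.008 = 0.09175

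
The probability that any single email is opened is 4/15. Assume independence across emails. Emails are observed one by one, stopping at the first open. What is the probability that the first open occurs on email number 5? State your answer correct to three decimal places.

Geometric (trials to first success), p = 0.266667.
P(Y = 5) = (1−p)^4 · p = 0.2892 · 0.266667 = 0.07712

0.077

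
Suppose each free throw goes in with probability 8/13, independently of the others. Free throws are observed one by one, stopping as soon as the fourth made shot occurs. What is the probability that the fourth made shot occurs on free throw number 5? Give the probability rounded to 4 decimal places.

Y = trial on which the fourth success occurs; negative binomial, r=4, p=0.615385.
P(Y=5) = C(4,3) · p^4 · (1−p)^1
= 4 · 0.14341 · 0.38462 = 0.220634

0.2206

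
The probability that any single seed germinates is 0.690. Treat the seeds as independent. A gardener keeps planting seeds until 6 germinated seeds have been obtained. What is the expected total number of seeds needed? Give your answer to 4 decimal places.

Y = total seeds until the sixth success; negative binomial with r=6, p=0.69.
E[Y] = r / p = 6 / 0.69 = 8.695652

8.6957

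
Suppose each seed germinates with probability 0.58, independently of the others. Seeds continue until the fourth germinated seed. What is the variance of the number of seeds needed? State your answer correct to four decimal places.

4.9941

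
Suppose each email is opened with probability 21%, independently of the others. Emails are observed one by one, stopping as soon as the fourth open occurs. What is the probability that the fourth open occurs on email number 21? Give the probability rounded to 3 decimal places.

Y = trial on which the fourth success occurs; negative binomial, r=4, p=0.21.
P(Y=21) = C(20,3) · p^4 · (1−p)^17
= 1140 · 0.0019448 · 0.018183 = 0.04031

0.040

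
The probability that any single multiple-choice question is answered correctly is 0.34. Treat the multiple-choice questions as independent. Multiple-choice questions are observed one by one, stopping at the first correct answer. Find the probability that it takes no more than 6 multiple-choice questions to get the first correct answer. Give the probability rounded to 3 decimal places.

0.917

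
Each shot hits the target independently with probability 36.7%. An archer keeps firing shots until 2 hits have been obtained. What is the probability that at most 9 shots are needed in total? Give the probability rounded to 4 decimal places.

0.8985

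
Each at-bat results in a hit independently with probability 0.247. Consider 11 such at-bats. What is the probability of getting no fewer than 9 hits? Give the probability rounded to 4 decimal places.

X ~ Binomial(11, 0.247); P(X ≥ 9) = Σ C(11,k) p^k (1−p)^(11−k) over k:
  k=9: C(11,9)·0.247^9·0.753^2 = 0.000107
  k=10: C(11,10)·0.247^10·0.753^1 = 0.000007
  k=11: C(11,11)·0.247^11·0.753^0 = 0.000000
Total = 0.000114

0.0001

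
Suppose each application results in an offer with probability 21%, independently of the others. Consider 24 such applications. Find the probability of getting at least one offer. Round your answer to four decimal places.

P(at least one) = 1 − P(none) = 1 − (1 − 0.21)^24
= 1 − 0.003492 = 0.996508

0.9965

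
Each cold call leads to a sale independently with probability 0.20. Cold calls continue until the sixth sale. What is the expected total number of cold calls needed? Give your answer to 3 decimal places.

30.000

Y = total cold calls until the sixth success; negative binomial with r=6, p=0.20.
E[Y] = r / p = 6 / 0.20 = 30.00000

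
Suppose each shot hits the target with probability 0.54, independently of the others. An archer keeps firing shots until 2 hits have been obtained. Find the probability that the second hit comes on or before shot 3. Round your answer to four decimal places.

Finishing within 3 shots ⇔ at least 2 successes in the first 3. With X ~ Binomial(3, 0.54), P(Y ≤ 3) = 1 − P(X ≤ 1).
  k=0: C(3,0)·0.54^0·0.46^3 = 0.097336
  k=1: C(3,1)·0.54^1·0.46^2 = 0.342792
1 − 0.440128 = 0.559872

0.5599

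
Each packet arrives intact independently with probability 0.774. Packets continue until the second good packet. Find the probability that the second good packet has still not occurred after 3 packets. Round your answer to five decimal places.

0.13014

Needing more than 3 packets ⇔ fewer than 2 successes in the first 3. With X ~ Binomial(3, 0.774), P(Y > 3) = P(X ≤ 1).
  k=0: C(3,0)·0.774^0·0.226^3 = 0.0115432
  k=1: C(3,1)·0.774^1·0.226^2 = 0.1185985
P(X ≤ 1) = 0.1301416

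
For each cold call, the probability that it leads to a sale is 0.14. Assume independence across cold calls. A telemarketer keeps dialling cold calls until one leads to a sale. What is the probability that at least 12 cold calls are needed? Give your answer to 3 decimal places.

0.190

Y = number of cold calls to the first success; geometric, p = 0.14.
P(Y > 11) = P(first 11 all fail) = (1−p)^11 = 0.19032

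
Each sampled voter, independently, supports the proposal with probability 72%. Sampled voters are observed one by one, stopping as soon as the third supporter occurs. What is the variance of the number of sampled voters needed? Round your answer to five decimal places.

Y = total sampled voters until the third success; negative binomial with r=3, p=0.72.
Var(Y) = r(1−p)/p² = 3·0.28 / 0.72² = 1.6203704

1.62037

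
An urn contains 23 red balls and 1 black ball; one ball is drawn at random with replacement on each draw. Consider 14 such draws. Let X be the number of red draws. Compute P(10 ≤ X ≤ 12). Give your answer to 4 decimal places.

X ~ Binomial(14, 0.958333); P(10 ≤ X ≤ 12) = Σ C(14,k) p^k (1−p)^(14−k) over k:
  k=10: C(14,10)·0.958333^10·0.041667^4 = 0.001971
  k=11: C(14,11)·0.958333^11·0.041667^3 = 0.016487
  k=12: C(14,12)·0.958333^12·0.041667^2 = 0.094802
Total = 0.113261

0.1133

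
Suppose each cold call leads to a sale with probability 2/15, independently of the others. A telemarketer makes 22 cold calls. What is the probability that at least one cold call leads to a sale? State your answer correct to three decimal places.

0.957

P(at least one) = 1 − P(none) = 1 − (1 − 0.133333)^22
= 1 − 0.04293 = 0.95707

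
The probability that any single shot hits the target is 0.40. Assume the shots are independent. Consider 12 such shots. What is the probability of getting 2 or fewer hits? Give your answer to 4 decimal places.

0.0834

X ~ Binomial(12, 0.40); P(X ≤ 2) = Σ C(12,k) p^k (1−p)^(12−k) over k:
  k=0: C(12,0)·0.40^0·0.60^12 = 0.002177
  k=1: C(12,1)·0.40^1·0.60^11 = 0.017414
  k=2: C(12,2)·0.40^2·0.60^10 = 0.063852
Total = 0.083443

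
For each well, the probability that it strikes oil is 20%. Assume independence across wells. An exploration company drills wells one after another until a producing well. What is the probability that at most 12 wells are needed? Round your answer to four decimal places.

0.9313

Y = number of wells to the first success; geometric, p = 0.20.
P(Y ≤ 12) = 1 − (1−p)^12 = 1 − 0.068719 = 0.931281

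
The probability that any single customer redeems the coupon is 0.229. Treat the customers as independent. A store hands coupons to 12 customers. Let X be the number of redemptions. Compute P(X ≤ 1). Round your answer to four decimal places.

0.2014

X ~ Binomial(12, 0.229); P(X ≤ 1) = Σ C(12,k) p^k (1−p)^(12−k) over k:
  k=0: C(12,0)·0.229^0·0.771^12 = 0.044122
  k=1: C(12,1)·0.229^1·0.771^11 = 0.157259
Total = 0.201381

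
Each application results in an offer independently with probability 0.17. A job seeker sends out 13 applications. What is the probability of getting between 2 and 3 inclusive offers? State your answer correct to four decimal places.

0.5083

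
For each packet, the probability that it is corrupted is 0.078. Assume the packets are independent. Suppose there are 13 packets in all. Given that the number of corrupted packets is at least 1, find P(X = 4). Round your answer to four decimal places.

X ~ Binomial(13, 0.078). Want P(X=4 | X≥1) = P(X=4) / P(X≥1).
P(X=4) = C(13,4)·0.078^4·0.922^9 = 0.012743
P(X≥1) = 1 − 0.347938 = 0.652062
Ratio = 0.012743 / 0.652062 = 0.019542

0.0195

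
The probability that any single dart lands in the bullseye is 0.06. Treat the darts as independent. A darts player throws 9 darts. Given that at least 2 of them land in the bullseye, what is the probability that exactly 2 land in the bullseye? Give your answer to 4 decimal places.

0.8590

X ~ Binomial(9, 0.06). Want P(X=2 | X≥2) = P(X=2) / P(X≥2).
P(X=2) = C(9,2)·0.06^2·0.94^7 = 0.084043
P(X≥2) = 1 − 0.572995 − 0.329167 = 0.097838
Ratio = 0.084043 / 0.097838 = 0.858999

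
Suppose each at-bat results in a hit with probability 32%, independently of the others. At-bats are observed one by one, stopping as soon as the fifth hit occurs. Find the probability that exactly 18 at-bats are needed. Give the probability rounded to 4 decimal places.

0.0531

Y = trial on which the fifth success occurs; negative binomial, r=5, p=0.32.
P(Y=18) = C(17,4) · p^5 · (1−p)^13
= 2380 · 0.0033554 · 0.0066468 = 0.053081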